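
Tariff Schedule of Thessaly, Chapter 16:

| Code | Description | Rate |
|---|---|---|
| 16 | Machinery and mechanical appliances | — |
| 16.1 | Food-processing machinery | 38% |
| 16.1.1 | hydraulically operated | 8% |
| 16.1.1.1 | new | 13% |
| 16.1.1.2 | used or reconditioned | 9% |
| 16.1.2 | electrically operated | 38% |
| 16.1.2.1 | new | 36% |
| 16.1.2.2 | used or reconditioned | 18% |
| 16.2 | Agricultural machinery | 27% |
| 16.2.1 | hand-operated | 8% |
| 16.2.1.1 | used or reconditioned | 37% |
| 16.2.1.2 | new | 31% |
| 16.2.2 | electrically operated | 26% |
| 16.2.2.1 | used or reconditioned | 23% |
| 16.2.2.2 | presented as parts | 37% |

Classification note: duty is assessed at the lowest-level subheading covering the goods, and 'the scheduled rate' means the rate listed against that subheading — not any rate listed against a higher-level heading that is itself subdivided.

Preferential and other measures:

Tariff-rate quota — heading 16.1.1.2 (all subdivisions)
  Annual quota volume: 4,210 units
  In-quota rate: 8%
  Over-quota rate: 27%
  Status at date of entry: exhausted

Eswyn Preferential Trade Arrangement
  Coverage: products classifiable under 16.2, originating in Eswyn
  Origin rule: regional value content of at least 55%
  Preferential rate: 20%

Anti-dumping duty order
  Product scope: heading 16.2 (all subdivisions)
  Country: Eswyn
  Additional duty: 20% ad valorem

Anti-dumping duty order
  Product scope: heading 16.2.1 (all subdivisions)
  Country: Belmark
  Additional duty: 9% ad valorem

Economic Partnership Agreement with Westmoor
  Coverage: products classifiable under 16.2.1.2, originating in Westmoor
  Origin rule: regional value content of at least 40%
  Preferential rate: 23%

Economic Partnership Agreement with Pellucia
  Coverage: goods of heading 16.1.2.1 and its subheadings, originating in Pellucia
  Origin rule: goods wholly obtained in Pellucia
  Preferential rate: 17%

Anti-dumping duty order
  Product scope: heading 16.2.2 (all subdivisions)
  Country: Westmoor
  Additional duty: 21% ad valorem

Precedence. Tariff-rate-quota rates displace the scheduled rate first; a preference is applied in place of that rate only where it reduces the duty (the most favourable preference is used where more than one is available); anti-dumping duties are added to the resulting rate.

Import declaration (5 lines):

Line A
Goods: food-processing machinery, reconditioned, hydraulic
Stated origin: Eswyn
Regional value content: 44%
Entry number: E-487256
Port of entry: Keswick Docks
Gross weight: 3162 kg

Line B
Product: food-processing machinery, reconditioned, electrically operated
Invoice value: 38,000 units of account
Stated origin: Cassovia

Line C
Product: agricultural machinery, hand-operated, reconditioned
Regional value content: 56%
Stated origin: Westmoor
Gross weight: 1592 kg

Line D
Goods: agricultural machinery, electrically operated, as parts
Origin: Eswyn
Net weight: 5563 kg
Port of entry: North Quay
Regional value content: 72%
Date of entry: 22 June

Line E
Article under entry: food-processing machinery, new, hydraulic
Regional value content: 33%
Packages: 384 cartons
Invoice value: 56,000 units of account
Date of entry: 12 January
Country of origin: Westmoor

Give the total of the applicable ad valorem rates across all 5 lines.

135%

Line A: food-processing → 16.1; hydraulic → 16.1.1; reconditioned → 16.1.1.2. Scheduled 9%. quota on 16.1.1.2 exhausted → over-quota 27%; Eswyn agreement on 16.2: 16.1.1.2 not covered. → 27%.
Line B: food-processing → 16.1; electrically operated → 16.1.2; reconditioned → 16.1.2.2. Scheduled 18%. No special measure applies. → 18%.
Line C: agricultural → 16.2; hand-operated → 16.2.1; reconditioned → 16.2.1.1. Scheduled 37%. Westmoor agreement on 16.2.1.2: 16.2.1.1 not covered. → 37%.
Line D: agricultural → 16.2; electrically operated → 16.2.2; as parts → 16.2.2.2. Scheduled 37%. Eswyn agreement on 16.2: RVC ≥ 55% → 20% available; preferential 20%; anti-dumping (Eswyn, 16.2): +20%; total 20% + 20% = 40%. → 40%.
Line E: food-processing → 16.1; hydraulic → 16.1.1; new → 16.1.1.1. Scheduled 13%. Westmoor agreement on 16.2.1.2: 16.1.1.1 not covered. → 13%.
Sum: 27% + 18% + 37% + 40% + 13% = 135%.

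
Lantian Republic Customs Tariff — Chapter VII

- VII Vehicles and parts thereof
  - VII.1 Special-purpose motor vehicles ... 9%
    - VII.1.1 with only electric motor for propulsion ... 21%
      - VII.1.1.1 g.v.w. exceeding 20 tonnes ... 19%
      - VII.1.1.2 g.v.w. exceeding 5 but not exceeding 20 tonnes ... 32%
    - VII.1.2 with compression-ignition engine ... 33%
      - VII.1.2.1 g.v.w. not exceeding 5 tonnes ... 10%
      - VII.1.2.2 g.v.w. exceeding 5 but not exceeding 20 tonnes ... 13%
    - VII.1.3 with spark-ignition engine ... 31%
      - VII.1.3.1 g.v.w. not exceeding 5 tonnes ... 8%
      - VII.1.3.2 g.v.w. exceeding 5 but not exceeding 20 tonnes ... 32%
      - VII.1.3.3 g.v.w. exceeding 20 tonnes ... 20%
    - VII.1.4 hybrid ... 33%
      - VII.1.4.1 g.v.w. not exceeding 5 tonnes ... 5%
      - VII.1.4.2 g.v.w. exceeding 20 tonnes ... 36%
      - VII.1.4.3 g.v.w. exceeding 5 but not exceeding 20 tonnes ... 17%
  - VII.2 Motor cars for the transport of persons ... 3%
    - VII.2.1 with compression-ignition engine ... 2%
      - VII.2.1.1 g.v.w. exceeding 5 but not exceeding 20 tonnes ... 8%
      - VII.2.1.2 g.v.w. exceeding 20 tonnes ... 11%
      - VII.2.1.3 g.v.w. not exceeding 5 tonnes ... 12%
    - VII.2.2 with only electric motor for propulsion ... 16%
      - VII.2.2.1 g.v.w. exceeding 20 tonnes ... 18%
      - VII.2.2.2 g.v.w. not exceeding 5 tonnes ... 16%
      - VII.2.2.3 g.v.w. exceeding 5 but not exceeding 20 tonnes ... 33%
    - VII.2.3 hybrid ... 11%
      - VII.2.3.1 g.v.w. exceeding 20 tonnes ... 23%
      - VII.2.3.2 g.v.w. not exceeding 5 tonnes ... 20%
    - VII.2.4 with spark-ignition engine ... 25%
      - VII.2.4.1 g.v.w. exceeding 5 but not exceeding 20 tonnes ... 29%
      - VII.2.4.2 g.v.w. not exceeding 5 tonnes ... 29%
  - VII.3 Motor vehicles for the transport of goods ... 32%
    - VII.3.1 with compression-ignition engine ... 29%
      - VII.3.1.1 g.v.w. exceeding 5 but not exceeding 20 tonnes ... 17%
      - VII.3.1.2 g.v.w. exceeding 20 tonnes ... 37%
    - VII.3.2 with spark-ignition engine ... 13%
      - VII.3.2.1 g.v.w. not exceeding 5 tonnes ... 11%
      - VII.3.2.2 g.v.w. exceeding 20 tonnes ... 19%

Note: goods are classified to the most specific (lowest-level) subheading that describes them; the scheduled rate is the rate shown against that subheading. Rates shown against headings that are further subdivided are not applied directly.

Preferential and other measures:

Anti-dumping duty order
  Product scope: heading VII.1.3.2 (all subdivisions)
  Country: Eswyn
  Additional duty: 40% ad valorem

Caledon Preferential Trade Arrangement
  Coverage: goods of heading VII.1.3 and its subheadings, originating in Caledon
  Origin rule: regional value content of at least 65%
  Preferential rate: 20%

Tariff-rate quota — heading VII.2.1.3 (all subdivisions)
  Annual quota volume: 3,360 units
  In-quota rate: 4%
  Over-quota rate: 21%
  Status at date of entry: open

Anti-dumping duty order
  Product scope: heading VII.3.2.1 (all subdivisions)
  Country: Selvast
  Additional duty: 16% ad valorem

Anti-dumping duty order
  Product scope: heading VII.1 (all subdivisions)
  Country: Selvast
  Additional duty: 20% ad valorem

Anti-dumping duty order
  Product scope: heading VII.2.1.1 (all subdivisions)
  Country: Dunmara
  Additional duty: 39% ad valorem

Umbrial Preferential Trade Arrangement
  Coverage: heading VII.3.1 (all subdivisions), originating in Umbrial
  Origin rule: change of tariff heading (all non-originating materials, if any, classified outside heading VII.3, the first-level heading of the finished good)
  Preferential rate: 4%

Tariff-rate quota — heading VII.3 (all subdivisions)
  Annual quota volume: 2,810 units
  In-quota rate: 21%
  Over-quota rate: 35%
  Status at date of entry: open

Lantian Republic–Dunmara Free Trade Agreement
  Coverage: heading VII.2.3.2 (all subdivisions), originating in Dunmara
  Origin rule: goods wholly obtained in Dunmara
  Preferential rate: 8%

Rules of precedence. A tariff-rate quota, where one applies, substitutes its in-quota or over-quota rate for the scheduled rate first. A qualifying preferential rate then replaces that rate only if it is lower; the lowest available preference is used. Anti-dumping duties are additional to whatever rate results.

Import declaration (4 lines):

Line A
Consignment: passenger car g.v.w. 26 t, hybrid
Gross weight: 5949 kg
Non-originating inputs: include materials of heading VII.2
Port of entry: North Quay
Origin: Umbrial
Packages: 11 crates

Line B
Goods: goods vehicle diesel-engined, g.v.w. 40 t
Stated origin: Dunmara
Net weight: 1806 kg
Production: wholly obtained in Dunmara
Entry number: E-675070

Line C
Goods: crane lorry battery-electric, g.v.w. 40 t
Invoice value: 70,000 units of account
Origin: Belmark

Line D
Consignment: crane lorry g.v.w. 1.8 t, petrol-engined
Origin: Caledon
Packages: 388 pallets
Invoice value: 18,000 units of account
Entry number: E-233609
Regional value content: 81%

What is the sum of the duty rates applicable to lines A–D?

71%

Line A: passenger car → VII.2; hybrid → VII.2.3; g.v.w. 26 t → VII.2.3.1. Scheduled 23%. Umbrial agreement on VII.3.1: VII.2.3.1 not covered. → 23%.
Line B: goods vehicle → VII.3; diesel-engined → VII.3.1; g.v.w. 40 t → VII.3.1.2. Scheduled 37%. quota on VII.3 open → in-quota 21%; Dunmara agreement on VII.2.3.2: VII.3.1.2 not covered. → 21%.
Line C: crane lorry → VII.1; battery-electric → VII.1.1; g.v.w. 40 t → VII.1.1.1. Scheduled 19%. No special measure applies. → 19%.
Line D: crane lorry → VII.1; petrol-engined → VII.1.3; g.v.w. 1.8 t → VII.1.3.1. Scheduled 8%. Caledon agreement on VII.1.3: RVC ≥ 65% → 20% available; preference 20% not lower than 8% → no reduction. → 8%.
Sum: 23% + 21% + 19% + 8% = 71%.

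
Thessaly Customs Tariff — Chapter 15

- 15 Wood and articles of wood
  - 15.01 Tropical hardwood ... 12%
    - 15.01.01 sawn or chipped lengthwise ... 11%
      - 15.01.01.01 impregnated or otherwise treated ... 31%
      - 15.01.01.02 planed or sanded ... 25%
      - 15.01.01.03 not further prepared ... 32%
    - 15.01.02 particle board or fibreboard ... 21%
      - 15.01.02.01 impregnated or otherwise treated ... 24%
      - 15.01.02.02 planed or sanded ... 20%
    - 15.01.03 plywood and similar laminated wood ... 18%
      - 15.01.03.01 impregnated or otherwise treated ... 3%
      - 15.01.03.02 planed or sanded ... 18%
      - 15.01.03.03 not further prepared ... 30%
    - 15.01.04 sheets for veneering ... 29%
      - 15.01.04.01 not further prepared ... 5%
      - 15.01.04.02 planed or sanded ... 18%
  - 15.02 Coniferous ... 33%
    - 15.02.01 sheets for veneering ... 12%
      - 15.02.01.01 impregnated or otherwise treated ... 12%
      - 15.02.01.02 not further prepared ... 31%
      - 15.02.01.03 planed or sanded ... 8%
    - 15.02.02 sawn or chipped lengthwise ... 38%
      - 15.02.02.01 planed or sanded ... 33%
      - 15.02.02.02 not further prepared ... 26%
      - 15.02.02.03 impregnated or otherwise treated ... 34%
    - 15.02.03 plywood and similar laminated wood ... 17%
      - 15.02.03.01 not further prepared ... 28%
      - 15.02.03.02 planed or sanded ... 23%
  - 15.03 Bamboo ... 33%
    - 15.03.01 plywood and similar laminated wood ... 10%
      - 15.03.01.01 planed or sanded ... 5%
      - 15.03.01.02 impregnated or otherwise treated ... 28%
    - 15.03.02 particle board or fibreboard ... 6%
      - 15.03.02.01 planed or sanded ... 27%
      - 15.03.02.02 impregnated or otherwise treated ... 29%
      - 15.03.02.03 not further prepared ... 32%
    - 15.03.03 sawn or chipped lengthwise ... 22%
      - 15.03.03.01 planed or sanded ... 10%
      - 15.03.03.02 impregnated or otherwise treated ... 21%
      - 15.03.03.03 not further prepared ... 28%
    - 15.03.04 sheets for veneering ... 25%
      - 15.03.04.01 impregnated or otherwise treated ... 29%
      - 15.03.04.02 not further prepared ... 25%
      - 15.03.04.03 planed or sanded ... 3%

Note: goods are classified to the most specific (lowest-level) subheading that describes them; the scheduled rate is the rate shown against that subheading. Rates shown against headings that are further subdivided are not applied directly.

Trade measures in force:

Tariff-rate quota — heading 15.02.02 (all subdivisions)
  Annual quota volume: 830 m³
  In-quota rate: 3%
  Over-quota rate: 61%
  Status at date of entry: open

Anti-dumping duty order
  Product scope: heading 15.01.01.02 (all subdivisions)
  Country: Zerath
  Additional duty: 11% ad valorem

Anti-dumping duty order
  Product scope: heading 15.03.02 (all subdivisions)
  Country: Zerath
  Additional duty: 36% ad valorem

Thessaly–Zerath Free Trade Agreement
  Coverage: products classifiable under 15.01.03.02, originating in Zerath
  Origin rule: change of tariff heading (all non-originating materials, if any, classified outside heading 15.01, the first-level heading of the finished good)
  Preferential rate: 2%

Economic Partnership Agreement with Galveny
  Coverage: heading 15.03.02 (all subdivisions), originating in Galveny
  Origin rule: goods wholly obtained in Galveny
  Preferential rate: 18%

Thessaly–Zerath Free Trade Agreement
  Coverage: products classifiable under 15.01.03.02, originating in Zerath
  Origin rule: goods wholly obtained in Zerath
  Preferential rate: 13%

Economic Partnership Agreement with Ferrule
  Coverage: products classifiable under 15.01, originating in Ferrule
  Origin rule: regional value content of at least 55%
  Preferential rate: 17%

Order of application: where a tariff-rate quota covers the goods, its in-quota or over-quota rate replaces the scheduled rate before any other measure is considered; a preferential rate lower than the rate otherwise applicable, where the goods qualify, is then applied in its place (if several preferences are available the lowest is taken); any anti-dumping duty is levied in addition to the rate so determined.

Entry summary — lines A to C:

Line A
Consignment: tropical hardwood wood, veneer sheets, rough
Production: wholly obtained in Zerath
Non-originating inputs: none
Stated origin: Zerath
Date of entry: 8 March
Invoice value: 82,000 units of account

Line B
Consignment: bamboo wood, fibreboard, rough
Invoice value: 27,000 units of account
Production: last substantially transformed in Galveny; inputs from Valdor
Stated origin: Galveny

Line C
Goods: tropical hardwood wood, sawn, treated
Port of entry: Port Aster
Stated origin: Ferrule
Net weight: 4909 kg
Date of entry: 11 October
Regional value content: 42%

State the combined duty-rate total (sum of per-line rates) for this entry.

68%

Line A: tropical hardwood → 15.01; veneer sheets → 15.01.04; rough → 15.01.04.01. Scheduled 5%. Zerath agreement on 15.01.03.02: 15.01.04.01 not covered; Zerath agreement on 15.01.03.02: 15.01.04.01 not covered. → 5%.
Line B: bamboo → 15.03; fibreboard → 15.03.02; rough → 15.03.02.03. Scheduled 32%. Galveny agreement on 15.03.02: not wholly obtained. → 32%.
Line C: tropical hardwood → 15.01; sawn → 15.01.01; treated → 15.01.01.01. Scheduled 31%. Ferrule agreement on 15.01: RVC < 55%. → 31%.
Sum: 5% + 32% + 31% = 68%.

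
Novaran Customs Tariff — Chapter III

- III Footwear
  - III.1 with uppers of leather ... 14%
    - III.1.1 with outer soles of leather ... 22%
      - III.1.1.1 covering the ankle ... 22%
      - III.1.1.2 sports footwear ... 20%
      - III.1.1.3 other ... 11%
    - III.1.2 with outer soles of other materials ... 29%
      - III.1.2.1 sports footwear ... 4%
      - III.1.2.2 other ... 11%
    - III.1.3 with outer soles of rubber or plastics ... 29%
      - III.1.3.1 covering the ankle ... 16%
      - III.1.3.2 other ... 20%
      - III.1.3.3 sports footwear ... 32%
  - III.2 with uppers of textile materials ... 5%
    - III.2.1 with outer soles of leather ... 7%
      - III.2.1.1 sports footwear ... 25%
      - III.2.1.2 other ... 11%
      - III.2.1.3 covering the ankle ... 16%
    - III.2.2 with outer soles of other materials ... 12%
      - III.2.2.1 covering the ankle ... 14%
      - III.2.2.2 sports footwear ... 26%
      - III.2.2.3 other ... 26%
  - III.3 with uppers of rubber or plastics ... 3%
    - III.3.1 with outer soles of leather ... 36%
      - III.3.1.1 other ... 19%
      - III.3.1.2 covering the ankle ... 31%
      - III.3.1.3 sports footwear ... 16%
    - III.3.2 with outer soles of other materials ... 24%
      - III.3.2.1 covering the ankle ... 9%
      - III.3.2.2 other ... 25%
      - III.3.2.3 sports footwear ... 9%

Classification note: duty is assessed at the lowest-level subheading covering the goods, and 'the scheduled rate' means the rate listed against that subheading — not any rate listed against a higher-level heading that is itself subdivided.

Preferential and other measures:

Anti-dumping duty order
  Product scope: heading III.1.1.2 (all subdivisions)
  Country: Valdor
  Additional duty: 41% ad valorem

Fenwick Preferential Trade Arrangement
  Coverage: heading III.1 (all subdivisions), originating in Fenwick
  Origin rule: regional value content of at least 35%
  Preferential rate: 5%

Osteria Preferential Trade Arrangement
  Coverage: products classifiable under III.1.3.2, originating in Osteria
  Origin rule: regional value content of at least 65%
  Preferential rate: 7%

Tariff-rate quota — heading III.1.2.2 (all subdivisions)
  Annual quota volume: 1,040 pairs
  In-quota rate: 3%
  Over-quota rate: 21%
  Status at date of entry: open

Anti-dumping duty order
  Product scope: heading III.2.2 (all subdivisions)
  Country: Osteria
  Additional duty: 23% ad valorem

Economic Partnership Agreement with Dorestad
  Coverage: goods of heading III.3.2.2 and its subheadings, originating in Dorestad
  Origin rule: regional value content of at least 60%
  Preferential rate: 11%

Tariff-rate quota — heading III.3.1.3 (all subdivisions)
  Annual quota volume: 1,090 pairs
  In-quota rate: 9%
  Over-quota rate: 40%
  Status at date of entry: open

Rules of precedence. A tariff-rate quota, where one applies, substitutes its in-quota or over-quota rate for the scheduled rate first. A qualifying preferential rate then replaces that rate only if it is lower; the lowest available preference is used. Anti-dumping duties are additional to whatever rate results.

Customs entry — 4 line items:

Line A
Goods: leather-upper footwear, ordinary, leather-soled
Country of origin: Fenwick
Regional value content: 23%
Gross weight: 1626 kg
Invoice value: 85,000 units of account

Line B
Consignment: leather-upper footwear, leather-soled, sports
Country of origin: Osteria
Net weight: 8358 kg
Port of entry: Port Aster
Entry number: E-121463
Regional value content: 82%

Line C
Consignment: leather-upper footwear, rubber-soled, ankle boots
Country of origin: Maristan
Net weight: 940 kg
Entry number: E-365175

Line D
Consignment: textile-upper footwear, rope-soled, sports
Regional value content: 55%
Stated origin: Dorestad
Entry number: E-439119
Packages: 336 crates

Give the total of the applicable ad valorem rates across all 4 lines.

73%

Line A: leather-upper → III.1; leather-soled → III.1.1; ordinary → III.1.1.3. Scheduled 11%. Fenwick agreement on III.1: RVC < 35%. → 11%.
Line B: leather-upper → III.1; leather-soled → III.1.1; sports → III.1.1.2. Scheduled 20%. Osteria agreement on III.1.3.2: III.1.1.2 not covered. → 20%.
Line C: leather-upper → III.1; rubber-soled → III.1.3; ankle boots → III.1.3.1. Scheduled 16%. No special measure applies. → 16%.
Line D: textile-upper → III.2; rope-soled → III.2.2; sports → III.2.2.2. Scheduled 26%. Dorestad agreement on III.3.2.2: III.2.2.2 not covered. → 26%.
Sum: 11% + 20% + 16% + 26% = 73%.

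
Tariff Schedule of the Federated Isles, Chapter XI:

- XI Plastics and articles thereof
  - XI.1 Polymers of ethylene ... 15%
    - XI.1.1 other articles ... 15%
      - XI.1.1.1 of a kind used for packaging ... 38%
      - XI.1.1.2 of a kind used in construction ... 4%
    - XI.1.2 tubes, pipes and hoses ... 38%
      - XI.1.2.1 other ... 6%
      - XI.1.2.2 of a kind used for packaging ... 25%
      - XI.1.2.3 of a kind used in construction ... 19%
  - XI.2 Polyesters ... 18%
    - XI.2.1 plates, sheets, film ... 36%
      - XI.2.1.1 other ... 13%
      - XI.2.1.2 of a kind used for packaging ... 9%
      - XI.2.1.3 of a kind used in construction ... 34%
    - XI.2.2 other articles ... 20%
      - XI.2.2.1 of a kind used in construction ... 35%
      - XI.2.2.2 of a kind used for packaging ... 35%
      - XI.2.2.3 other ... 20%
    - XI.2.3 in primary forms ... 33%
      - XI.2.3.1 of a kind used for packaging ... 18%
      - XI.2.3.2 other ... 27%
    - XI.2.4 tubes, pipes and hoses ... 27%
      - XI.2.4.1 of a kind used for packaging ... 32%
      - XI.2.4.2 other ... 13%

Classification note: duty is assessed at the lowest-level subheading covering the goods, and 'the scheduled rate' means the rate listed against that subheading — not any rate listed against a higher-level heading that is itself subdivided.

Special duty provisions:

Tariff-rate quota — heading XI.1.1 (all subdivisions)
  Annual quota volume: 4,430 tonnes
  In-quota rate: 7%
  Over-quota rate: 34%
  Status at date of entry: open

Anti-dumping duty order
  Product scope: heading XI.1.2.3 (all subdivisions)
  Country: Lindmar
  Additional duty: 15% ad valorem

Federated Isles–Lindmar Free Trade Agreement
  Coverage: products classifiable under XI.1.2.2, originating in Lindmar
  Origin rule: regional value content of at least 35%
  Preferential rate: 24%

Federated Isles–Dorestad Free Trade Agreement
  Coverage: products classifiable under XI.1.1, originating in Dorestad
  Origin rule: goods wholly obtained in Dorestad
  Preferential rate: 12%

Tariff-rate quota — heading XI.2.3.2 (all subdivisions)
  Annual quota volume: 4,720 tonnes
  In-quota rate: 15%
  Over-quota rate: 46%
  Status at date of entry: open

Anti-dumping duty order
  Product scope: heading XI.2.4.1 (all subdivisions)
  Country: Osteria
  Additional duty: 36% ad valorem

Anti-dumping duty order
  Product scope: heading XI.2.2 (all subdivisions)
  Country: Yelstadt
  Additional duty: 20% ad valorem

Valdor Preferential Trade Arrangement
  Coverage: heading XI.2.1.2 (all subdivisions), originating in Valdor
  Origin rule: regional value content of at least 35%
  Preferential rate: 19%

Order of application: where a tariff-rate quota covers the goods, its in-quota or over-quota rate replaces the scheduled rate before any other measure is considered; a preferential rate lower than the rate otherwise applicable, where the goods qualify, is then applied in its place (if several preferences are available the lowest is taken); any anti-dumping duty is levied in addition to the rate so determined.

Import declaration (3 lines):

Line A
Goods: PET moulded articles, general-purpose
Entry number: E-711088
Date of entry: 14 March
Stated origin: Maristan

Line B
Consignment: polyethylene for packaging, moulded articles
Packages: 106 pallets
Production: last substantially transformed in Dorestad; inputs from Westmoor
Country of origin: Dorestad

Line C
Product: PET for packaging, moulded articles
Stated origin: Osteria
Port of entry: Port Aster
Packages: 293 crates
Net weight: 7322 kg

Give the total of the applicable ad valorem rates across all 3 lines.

Line A: PET → XI.2; moulded articles → XI.2.2; general-purpose → XI.2.2.3. Scheduled 20%. No special measure applies. → 20%.
Line B: polyethylene → XI.1; moulded articles → XI.1.1; for packaging → XI.1.1.1. Scheduled 38%. quota on XI.1.1 open → in-quota 7%; Dorestad agreement on XI.1.1: not wholly obtained. → 7%.
Line C: PET → XI.2; moulded articles → XI.2.2; for packaging → XI.2.2.2. Scheduled 35%. No special measure applies. → 35%.
Sum: 20% + 7% + 35% = 62%.

62%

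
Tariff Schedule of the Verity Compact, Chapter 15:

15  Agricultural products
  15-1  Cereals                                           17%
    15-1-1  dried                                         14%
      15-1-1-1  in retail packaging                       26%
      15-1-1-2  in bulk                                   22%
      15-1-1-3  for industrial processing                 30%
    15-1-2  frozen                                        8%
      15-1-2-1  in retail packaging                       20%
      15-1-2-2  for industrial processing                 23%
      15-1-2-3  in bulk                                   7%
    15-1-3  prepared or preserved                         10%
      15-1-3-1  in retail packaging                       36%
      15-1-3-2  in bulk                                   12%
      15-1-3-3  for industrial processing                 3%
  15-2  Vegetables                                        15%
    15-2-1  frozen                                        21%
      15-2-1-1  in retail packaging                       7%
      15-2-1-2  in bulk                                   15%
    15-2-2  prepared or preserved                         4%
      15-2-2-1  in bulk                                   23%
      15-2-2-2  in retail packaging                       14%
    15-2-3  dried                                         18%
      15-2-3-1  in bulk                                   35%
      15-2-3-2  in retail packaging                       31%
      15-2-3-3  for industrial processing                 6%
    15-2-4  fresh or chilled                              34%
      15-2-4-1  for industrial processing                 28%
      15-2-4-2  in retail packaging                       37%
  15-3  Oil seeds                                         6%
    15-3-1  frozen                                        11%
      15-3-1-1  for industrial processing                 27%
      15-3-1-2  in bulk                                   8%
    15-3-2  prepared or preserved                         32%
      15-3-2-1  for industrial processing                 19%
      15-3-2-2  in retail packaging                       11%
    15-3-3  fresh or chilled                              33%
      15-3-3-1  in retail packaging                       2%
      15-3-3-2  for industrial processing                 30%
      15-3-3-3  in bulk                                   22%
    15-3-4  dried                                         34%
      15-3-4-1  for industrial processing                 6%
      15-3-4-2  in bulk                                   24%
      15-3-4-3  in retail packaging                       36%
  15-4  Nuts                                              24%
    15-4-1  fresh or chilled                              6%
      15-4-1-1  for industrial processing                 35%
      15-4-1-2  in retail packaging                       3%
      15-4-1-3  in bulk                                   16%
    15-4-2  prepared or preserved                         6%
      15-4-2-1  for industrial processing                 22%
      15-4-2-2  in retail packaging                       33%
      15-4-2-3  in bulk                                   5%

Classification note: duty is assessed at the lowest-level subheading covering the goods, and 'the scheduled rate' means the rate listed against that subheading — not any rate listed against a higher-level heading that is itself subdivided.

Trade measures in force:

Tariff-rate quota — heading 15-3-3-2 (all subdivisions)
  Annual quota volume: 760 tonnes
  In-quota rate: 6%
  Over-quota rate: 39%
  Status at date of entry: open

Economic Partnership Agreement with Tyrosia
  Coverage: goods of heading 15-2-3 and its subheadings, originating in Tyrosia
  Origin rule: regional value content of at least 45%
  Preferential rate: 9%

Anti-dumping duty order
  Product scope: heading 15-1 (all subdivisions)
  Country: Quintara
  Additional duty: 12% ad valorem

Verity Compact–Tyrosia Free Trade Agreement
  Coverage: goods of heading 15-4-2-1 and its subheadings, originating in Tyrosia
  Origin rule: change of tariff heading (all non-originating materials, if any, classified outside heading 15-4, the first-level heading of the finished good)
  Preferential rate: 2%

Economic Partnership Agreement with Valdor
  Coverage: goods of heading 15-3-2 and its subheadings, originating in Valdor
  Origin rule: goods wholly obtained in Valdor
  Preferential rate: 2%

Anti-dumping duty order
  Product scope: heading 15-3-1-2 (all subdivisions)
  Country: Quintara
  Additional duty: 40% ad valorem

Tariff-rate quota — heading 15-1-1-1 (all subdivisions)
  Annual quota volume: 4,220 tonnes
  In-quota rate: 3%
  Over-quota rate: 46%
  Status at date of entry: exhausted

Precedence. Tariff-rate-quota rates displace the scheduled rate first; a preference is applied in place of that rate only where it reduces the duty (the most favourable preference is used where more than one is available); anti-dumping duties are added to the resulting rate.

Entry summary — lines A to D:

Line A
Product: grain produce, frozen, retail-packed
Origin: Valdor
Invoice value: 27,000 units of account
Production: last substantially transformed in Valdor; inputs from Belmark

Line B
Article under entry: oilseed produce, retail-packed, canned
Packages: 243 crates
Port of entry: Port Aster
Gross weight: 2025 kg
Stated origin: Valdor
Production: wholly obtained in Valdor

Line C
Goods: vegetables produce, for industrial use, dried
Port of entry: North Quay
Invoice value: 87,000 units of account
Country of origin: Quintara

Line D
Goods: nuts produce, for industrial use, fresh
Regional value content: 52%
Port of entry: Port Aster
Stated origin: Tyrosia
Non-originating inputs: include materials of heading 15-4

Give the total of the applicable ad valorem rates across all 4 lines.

Line A: grain → 15-1; frozen → 15-1-2; retail-packed → 15-1-2-1. Scheduled 20%. Valdor agreement on 15-3-2: 15-1-2-1 not covered. → 20%.
Line B: oilseed → 15-3; canned → 15-3-2; retail-packed → 15-3-2-2. Scheduled 11%. Valdor agreement on 15-3-2: wholly obtained → 2% available; preferential 2%. → 2%.
Line C: vegetables → 15-2; dried → 15-2-3; for industrial use → 15-2-3-3. Scheduled 6%. No special measure applies. → 6%.
Line D: nuts → 15-4; fresh → 15-4-1; for industrial use → 15-4-1-1. Scheduled 35%. Tyrosia agreement on 15-2-3: 15-4-1-1 not covered; Tyrosia agreement on 15-4-2-1: 15-4-1-1 not covered. → 35%.
Sum: 20% + 2% + 6% + 35% = 63%.

63%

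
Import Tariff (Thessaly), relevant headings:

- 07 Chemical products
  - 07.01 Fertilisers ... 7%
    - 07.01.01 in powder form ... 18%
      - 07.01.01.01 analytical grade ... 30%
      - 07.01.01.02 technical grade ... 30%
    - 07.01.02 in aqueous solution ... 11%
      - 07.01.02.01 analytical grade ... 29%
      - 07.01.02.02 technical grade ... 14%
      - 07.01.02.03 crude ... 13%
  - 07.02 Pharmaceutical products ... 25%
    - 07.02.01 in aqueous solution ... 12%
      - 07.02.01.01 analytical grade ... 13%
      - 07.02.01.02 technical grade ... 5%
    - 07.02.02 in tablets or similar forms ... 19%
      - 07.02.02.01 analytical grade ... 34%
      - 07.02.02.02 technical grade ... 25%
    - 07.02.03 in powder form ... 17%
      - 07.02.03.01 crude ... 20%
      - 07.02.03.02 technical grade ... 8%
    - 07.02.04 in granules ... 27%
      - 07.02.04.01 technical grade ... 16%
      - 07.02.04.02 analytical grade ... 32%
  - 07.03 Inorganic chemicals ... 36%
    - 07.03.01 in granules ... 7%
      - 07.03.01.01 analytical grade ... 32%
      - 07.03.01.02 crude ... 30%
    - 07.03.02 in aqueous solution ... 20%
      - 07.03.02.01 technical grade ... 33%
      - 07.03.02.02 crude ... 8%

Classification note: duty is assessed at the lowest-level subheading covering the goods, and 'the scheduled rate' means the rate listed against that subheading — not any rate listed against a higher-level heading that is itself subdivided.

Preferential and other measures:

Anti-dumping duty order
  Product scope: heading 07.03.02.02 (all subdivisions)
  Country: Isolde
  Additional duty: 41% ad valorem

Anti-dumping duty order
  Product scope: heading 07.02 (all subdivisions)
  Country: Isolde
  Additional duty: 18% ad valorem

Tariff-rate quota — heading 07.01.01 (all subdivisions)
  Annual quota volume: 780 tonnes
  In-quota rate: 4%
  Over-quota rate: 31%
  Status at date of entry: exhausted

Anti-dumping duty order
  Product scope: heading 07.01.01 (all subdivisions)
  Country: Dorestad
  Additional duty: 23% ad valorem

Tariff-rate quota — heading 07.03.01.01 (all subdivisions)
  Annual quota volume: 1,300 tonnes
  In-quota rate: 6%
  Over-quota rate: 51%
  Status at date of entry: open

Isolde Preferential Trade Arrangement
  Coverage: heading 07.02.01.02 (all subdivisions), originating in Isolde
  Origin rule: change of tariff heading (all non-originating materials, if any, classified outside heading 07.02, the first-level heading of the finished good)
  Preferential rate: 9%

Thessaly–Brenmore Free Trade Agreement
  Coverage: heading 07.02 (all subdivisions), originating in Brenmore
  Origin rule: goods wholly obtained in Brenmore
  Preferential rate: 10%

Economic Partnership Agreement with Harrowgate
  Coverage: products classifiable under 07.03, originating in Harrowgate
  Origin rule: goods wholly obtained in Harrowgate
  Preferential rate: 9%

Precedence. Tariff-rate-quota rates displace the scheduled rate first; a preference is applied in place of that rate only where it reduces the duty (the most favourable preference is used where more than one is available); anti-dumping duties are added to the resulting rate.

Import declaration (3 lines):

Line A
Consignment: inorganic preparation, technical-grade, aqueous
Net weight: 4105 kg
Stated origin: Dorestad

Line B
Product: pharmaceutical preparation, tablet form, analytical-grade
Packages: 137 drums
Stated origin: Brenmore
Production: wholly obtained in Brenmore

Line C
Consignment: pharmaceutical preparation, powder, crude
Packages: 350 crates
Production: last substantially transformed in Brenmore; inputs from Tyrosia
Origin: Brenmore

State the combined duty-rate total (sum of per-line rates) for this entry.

63%

Line A: inorganic → 07.03; aqueous → 07.03.02; technical-grade → 07.03.02.01. Scheduled 33%. No special measure applies. → 33%.
Line B: pharmaceutical → 07.02; tablet form → 07.02.02; analytical-grade → 07.02.02.01. Scheduled 34%. Brenmore agreement on 07.02: wholly obtained → 10% available; preferential 10%. → 10%.
Line C: pharmaceutical → 07.02; powder → 07.02.03; crude → 07.02.03.01. Scheduled 20%. Brenmore agreement on 07.02: not wholly obtained. → 20%.
Sum: 33% + 10% + 20% = 63%.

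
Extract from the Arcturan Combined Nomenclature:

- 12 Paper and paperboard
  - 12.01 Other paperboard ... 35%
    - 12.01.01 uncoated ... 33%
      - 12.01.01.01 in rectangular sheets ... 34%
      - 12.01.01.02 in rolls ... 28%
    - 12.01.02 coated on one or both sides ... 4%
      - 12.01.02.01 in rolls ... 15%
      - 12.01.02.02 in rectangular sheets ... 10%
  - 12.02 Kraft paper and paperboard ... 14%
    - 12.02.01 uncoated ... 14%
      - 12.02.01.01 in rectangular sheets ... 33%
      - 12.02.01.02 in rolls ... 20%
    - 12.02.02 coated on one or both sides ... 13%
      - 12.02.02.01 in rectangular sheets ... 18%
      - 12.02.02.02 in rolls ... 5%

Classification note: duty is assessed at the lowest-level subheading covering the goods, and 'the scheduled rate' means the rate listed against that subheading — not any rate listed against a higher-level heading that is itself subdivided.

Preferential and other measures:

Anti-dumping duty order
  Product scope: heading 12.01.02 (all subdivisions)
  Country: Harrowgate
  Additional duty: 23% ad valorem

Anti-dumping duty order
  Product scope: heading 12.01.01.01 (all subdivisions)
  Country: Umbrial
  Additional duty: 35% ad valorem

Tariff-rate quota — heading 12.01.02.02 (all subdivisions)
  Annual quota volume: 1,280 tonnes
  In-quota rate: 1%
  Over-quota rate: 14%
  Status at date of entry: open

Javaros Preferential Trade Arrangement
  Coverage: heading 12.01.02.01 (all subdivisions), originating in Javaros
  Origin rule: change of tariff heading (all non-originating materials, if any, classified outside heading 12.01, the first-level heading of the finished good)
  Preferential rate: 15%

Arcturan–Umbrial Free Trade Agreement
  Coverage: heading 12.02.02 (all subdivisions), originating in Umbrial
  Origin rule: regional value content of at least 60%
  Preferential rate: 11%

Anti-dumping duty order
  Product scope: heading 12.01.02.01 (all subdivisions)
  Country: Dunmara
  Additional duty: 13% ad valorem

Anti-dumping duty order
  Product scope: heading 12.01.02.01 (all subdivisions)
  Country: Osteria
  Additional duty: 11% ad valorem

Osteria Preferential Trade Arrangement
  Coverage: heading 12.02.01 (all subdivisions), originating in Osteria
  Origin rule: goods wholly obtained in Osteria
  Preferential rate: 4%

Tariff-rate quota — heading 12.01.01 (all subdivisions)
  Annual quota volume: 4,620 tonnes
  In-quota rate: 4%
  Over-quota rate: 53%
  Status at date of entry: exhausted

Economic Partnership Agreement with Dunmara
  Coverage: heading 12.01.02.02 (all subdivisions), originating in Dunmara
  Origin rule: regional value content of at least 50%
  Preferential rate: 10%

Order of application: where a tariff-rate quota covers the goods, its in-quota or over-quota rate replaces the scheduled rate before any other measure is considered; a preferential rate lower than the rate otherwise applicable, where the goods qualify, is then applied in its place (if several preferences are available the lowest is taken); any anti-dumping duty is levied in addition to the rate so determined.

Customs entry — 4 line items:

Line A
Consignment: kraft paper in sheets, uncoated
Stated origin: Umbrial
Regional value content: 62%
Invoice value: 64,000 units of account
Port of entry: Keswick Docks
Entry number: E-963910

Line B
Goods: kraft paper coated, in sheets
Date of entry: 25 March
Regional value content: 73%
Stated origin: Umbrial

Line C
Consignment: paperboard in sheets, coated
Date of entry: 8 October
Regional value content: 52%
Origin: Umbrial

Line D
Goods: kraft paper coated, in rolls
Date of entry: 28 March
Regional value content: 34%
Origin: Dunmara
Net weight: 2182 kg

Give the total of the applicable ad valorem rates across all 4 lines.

Line A: kraft paper → 12.02; uncoated → 12.02.01; in sheets → 12.02.01.01. Scheduled 33%. Umbrial agreement on 12.02.02: 12.02.01.01 not covered. → 33%.
Line B: kraft paper → 12.02; coated → 12.02.02; in sheets → 12.02.02.01. Scheduled 18%. Umbrial agreement on 12.02.02: RVC ≥ 60% → 11% available; preferential 11%. → 11%.
Line C: paperboard → 12.01; coated → 12.01.02; in sheets → 12.01.02.02. Scheduled 10%. quota on 12.01.02.02 open → in-quota 1%; Umbrial agreement on 12.02.02: 12.01.02.02 not covered. → 1%.
Line D: kraft paper → 12.02; coated → 12.02.02; in rolls → 12.02.02.02. Scheduled 5%. Dunmara agreement on 12.01.02.02: 12.02.02.02 not covered. → 5%.
Sum: 33% + 11% + 1% + 5% = 50%.

50%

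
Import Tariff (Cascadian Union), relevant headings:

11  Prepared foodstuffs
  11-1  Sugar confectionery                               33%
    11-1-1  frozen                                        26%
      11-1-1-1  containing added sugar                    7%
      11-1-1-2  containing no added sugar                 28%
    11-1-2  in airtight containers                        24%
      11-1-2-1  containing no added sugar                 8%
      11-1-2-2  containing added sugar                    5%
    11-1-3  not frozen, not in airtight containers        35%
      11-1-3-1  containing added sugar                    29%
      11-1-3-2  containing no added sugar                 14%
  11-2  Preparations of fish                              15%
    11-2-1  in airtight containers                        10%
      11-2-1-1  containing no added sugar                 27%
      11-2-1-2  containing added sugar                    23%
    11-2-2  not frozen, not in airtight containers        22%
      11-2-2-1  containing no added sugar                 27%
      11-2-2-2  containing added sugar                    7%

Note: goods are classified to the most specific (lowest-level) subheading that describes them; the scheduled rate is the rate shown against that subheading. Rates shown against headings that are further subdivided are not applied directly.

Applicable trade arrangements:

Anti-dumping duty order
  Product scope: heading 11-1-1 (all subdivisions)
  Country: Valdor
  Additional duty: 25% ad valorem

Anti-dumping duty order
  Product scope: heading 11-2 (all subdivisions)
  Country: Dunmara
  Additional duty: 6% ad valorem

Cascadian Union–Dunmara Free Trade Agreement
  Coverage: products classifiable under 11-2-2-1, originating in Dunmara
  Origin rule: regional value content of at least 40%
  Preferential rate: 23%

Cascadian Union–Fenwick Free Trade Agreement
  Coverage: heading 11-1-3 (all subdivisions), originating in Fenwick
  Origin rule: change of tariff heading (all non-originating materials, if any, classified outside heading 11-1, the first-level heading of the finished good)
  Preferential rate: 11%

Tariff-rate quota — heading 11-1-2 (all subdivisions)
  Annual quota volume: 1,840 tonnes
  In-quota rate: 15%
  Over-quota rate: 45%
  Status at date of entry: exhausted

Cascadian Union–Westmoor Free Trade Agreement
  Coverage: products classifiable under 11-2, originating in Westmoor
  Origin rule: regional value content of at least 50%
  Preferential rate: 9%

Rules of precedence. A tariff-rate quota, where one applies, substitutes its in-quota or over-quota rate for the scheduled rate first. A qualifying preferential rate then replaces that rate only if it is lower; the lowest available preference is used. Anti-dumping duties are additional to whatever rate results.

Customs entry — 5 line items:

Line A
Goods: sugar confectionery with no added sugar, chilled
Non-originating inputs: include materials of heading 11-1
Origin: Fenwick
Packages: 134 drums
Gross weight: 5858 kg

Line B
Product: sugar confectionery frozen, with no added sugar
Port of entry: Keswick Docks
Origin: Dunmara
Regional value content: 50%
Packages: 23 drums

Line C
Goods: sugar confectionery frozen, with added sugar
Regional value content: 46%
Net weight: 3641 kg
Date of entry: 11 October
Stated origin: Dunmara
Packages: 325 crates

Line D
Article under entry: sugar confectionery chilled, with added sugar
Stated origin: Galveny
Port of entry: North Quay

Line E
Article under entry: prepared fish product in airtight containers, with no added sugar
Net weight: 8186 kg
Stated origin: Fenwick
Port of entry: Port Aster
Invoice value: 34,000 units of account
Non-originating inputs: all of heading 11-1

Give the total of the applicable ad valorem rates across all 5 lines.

Line A: sugar confectionery → 11-1; chilled → 11-1-3; with no added sugar → 11-1-3-2. Scheduled 14%. Fenwick agreement on 11-1-3: CTH not met. → 14%.
Line B: sugar confectionery → 11-1; frozen → 11-1-1; with no added sugar → 11-1-1-2. Scheduled 28%. Dunmara agreement on 11-2-2-1: 11-1-1-2 not covered. → 28%.
Line C: sugar confectionery → 11-1; frozen → 11-1-1; with added sugar → 11-1-1-1. Scheduled 7%. Dunmara agreement on 11-2-2-1: 11-1-1-1 not covered. → 7%.
Line D: sugar confectionery → 11-1; chilled → 11-1-3; with added sugar → 11-1-3-1. Scheduled 29%. No special measure applies. → 29%.
Line E: prepared fish product → 11-2; in airtight containers → 11-2-1; with no added sugar → 11-2-1-1. Scheduled 27%. Fenwick agreement on 11-1-3: 11-2-1-1 not covered. → 27%.
Sum: 14% + 28% + 7% + 29% + 27% = 105%.

105%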